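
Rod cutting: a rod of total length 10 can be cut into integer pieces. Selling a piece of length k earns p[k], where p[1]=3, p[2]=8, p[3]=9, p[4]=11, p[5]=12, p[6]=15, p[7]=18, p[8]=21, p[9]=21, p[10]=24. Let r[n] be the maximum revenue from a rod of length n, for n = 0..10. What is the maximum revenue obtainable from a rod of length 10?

   n    0    1    2    3    4    5    6    7    8    9   10
r[n]    0    3    8   11   16   19   24   27   32   35   40

40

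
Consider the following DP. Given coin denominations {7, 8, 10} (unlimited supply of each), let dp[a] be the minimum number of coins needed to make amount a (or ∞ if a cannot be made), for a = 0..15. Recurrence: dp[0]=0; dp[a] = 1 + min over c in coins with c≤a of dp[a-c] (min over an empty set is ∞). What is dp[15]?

2

 a  0  1  2  3  4  5  6  7  8  9 10 11 12 13 14 15
dp  0  -  -  -  -  -  -  1  1  -  1  -  -  -  2  2
(- denotes ∞ / unreachable)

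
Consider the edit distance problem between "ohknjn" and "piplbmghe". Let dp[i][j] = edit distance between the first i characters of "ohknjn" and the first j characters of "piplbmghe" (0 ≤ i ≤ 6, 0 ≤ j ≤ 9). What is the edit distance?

9

   ''  p  i  p  l  b  m  g  h  e
''  0  1  2  3  4  5  6  7  8  9
 o  1  1  2  3  4  5  6  7  8  9
 h  2  2  2  3  4  5  6  7  7  8
 k  3  3  3  3  4  5  6  7  8  8
 n  4  4  4  4  4  5  6  7  8  9
 j  5  5  5  5  5  5  6  7  8  9
 n  6  6  6  6  6  6  6  7  8  9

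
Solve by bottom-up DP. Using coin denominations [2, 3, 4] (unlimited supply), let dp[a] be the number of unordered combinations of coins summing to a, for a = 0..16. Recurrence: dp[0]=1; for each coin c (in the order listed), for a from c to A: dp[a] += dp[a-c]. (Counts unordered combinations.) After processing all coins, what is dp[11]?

after  coin     0     1     2     3     4     5     6     7     8     9    10    11    12    13    14    15    16
          2     1     0     1     0     1     0     1     0     1     0     1     0     1     0     1     0     1
          3     1     0     1     1     1     1     2     1     2     2     2     2     3     2     3     3     3
          4     1     0     1     1     2     1     3     2     4     3     5     4     7     5     8     7    10

4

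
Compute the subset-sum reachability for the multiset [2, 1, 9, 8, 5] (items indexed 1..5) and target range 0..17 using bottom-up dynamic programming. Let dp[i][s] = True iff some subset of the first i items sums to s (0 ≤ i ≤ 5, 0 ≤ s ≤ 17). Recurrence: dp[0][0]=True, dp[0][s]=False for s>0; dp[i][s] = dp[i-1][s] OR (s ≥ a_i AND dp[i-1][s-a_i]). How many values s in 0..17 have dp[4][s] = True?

i\s   0   1   2   3   4   5   6   7   8   9  10  11  12  13  14  15  16  17
  0   T   F   F   F   F   F   F   F   F   F   F   F   F   F   F   F   F   F
  1   T   F   T   F   F   F   F   F   F   F   F   F   F   F   F   F   F   F
  2   T   T   T   T   F   F   F   F   F   F   F   F   F   F   F   F   F   F
  3   T   T   T   T   F   F   F   F   F   T   T   T   T   F   F   F   F   F
  4   T   T   T   T   F   F   F   F   T   T   T   T   T   F   F   F   F   T
  5   T   T   T   T   F   T   T   T   T   T   T   T   T   T   T   T   T   T

10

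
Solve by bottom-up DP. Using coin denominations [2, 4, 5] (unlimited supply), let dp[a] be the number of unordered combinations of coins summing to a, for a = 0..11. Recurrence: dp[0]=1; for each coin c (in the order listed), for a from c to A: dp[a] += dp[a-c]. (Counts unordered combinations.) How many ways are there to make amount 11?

2

after  coin     0     1     2     3     4     5     6     7     8     9    10    11
          2     1     0     1     0     1     0     1     0     1     0     1     0
          4     1     0     1     0     2     0     2     0     3     0     3     0
          5     1     0     1     0     2     1     2     1     3     2     4     2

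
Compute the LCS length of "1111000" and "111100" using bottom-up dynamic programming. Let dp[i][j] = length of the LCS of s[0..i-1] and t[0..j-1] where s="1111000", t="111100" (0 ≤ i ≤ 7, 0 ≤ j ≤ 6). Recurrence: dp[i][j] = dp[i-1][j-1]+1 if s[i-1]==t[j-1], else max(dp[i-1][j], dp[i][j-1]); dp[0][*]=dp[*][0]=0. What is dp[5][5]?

5

   ''  1  1  1  1  0  0
''  0  0  0  0  0  0  0
 1  0  1  1  1  1  1  1
 1  0  1  2  2  2  2  2
 1  0  1  2  3  3  3  3
 1  0  1  2  3  4  4  4
 0  0  1  2  3  4  5  5
 0  0  1  2  3  4  5  6
 0  0  1  2  3  4  5  6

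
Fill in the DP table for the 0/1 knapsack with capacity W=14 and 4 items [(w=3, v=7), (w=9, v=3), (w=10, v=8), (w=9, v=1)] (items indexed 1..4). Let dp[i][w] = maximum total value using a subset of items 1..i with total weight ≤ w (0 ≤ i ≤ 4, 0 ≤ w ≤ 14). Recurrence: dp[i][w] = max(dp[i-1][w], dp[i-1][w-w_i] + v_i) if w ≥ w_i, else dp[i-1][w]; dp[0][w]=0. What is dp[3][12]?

i\w   0   1   2   3   4   5   6   7   8   9  10  11  12  13  14
  0   0   0   0   0   0   0   0   0   0   0   0   0   0   0   0
  1   0   0   0   7   7   7   7   7   7   7   7   7   7   7   7
  2   0   0   0   7   7   7   7   7   7   7   7   7  10  10  10
  3   0   0   0   7   7   7   7   7   7   7   8   8  10  15  15
  4   0   0   0   7   7   7   7   7   7   7   8   8  10  15  15

10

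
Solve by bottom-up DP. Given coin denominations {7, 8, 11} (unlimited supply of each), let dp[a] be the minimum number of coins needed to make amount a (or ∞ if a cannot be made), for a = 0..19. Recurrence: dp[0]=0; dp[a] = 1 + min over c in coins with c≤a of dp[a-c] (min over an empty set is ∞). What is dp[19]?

 a  0  1  2  3  4  5  6  7  8  9 10 11 12 13 14 15 16 17 18 19
dp  0  -  -  -  -  -  -  1  1  -  -  1  -  -  2  2  2  -  2  2
(- denotes ∞ / unreachable)

2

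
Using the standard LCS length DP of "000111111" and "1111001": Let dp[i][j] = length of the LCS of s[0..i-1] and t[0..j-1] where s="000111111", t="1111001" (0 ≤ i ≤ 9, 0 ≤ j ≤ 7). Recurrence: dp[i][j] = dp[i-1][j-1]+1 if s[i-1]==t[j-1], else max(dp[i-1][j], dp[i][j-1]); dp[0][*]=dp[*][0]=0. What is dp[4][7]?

   ''  1  1  1  1  0  0  1
''  0  0  0  0  0  0  0  0
 0  0  0  0  0  0  1  1  1
 0  0  0  0  0  0  1  2  2
 0  0  0  0  0  0  1  2  2
 1  0  1  1  1  1  1  2  3
 1  0  1  2  2  2  2  2  3
 1  0  1  2  3  3  3  3  3
 1  0  1  2  3  4  4  4  4
 1  0  1  2  3  4  4  4  5
 1  0  1  2  3  4  4  4  5

3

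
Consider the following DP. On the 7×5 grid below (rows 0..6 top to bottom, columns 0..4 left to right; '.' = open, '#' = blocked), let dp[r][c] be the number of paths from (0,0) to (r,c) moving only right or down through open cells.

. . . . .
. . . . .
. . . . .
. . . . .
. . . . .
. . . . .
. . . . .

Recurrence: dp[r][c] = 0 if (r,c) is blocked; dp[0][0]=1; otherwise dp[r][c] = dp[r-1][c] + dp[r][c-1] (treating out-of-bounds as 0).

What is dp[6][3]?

r\c   0   1   2   3   4
  0   1   1   1   1   1
  1   1   2   3   4   5
  2   1   3   6  10  15
  3   1   4  10  20  35
  4   1   5  15  35  70
  5   1   6  21  56 126
  6   1   7  28  84 210

84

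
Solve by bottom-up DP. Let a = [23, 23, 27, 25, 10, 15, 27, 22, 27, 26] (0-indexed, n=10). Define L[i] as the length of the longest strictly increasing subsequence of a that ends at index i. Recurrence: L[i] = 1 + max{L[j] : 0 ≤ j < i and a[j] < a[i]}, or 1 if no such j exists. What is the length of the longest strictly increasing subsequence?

4

   i    0    1    2    3    4    5    6    7    8    9
a[i]   23   23   27   25   10   15   27   22   27   26
L[i]    1    1    2    2    1    2    3    3    4    4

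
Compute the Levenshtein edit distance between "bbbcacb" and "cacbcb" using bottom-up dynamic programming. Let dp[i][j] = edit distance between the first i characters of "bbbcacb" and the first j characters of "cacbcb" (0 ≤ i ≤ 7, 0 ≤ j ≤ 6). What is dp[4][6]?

4

   ''  c  a  c  b  c  b
''  0  1  2  3  4  5  6
 b  1  1  2  3  3  4  5
 b  2  2  2  3  3  4  4
 b  3  3  3  3  3  4  4
 c  4  3  4  3  4  3  4
 a  5  4  3  4  4  4  4
 c  6  5  4  3  4  4  5
 b  7  6  5  4  3  4  4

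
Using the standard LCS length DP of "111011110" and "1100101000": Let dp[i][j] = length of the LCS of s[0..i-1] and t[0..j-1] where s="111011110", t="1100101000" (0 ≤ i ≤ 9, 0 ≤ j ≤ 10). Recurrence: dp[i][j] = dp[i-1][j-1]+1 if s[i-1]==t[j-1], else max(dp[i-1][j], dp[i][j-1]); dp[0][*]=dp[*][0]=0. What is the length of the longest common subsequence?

6

   ''  1  1  0  0  1  0  1  0  0  0
''  0  0  0  0  0  0  0  0  0  0  0
 1  0  1  1  1  1  1  1  1  1  1  1
 1  0  1  2  2  2  2  2  2  2  2  2
 1  0  1  2  2  2  3  3  3  3  3  3
 0  0  1  2  3  3  3  4  4  4  4  4
 1  0  1  2  3  3  4  4  5  5  5  5
 1  0  1  2  3  3  4  4  5  5  5  5
 1  0  1  2  3  3  4  4  5  5  5  5
 1  0  1  2  3  3  4  4  5  5  5  5
 0  0  1  2  3  4  4  5  5  6  6  6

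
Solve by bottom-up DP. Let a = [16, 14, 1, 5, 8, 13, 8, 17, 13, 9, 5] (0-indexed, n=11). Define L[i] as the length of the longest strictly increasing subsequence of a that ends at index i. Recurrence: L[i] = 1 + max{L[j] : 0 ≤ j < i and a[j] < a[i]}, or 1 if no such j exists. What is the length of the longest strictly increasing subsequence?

5

   i    0    1    2    3    4    5    6    7    8    9   10
a[i]   16   14    1    5    8   13    8   17   13    9    5
L[i]    1    1    1    2    3    4    3    5    4    4    2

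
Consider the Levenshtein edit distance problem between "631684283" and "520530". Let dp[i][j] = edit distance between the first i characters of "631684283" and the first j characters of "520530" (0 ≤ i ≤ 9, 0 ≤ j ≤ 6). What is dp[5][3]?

   ''  5  2  0  5  3  0
''  0  1  2  3  4  5  6
 6  1  1  2  3  4  5  6
 3  2  2  2  3  4  4  5
 1  3  3  3  3  4  5  5
 6  4  4  4  4  4  5  6
 8  5  5  5  5  5  5  6
 4  6  6  6  6  6  6  6
 2  7  7  6  7  7  7  7
 8  8  8  7  7  8  8  8
 3  9  9  8  8  8  8  9

5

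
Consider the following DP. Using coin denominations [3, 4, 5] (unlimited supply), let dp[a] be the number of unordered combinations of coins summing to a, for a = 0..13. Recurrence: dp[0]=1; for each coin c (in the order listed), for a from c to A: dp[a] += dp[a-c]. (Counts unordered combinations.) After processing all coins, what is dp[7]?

after  coin     0     1     2     3     4     5     6     7     8     9    10    11    12    13
          3     1     0     0     1     0     0     1     0     0     1     0     0     1     0
          4     1     0     0     1     1     0     1     1     1     1     1     1     2     1
          5     1     0     0     1     1     1     1     1     2     2     2     2     3     3

1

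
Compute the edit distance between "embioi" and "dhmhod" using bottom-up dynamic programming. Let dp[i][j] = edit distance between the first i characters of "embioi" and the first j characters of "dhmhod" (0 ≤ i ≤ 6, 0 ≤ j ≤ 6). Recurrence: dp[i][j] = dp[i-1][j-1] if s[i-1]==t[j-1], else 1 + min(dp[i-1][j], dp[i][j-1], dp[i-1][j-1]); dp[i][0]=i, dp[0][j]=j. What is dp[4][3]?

4

   ''  d  h  m  h  o  d
''  0  1  2  3  4  5  6
 e  1  1  2  3  4  5  6
 m  2  2  2  2  3  4  5
 b  3  3  3  3  3  4  5
 i  4  4  4  4  4  4  5
 o  5  5  5  5  5  4  5
 i  6  6  6  6  6  5  5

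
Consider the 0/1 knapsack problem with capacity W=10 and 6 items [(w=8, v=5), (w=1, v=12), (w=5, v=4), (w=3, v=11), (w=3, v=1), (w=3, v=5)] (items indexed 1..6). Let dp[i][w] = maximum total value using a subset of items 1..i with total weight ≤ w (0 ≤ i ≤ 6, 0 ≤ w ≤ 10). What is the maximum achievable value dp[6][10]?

29

i\w   0   1   2   3   4   5   6   7   8   9  10
  0   0   0   0   0   0   0   0   0   0   0   0
  1   0   0   0   0   0   0   0   0   5   5   5
  2   0  12  12  12  12  12  12  12  12  17  17
  3   0  12  12  12  12  12  16  16  16  17  17
  4   0  12  12  12  23  23  23  23  23  27  27
  5   0  12  12  12  23  23  23  24  24  27  27
  6   0  12  12  12  23  23  23  28  28  28  29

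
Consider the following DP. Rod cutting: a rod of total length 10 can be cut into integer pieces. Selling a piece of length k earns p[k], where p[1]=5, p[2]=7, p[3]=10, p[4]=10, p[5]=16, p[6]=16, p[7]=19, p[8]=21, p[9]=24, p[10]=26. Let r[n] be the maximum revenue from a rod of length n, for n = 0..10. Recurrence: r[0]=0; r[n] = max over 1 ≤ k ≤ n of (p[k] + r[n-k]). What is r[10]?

   n    0    1    2    3    4    5    6    7    8    9   10
r[n]    0    5   10   15   20   25   30   35   40   45   50

50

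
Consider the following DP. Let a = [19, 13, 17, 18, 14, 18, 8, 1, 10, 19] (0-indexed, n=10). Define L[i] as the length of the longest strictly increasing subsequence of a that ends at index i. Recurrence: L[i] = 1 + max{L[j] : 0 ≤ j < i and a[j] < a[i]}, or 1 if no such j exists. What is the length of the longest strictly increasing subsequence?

   i    0    1    2    3    4    5    6    7    8    9
a[i]   19   13   17   18   14   18    8    1   10   19
L[i]    1    1    2    3    2    3    1    1    2    4

4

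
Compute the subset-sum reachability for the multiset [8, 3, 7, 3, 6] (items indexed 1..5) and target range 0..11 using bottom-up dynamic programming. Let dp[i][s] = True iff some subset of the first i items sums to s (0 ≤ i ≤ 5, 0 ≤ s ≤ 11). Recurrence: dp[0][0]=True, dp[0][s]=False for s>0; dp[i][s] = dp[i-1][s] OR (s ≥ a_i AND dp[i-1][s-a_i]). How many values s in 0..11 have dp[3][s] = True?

i\s   0   1   2   3   4   5   6   7   8   9  10  11
  0   T   F   F   F   F   F   F   F   F   F   F   F
  1   T   F   F   F   F   F   F   F   T   F   F   F
  2   T   F   F   T   F   F   F   F   T   F   F   T
  3   T   F   F   T   F   F   F   T   T   F   T   T
  4   T   F   F   T   F   F   T   T   T   F   T   T
  5   T   F   F   T   F   F   T   T   T   T   T   T

6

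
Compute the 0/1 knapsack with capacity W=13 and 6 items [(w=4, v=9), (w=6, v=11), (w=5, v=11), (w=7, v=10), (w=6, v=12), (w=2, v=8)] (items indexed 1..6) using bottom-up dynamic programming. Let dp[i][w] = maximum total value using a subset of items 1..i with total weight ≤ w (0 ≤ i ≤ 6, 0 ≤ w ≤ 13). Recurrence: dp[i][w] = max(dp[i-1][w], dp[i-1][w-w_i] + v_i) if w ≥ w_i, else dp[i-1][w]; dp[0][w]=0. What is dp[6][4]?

i\w   0   1   2   3   4   5   6   7   8   9  10  11  12  13
  0   0   0   0   0   0   0   0   0   0   0   0   0   0   0
  1   0   0   0   0   9   9   9   9   9   9   9   9   9   9
  2   0   0   0   0   9   9  11  11  11  11  20  20  20  20
  3   0   0   0   0   9  11  11  11  11  20  20  22  22  22
  4   0   0   0   0   9  11  11  11  11  20  20  22  22  22
  5   0   0   0   0   9  11  12  12  12  20  21  23  23  23
  6   0   0   8   8   9  11  17  19  20  20  21  28  29  31

9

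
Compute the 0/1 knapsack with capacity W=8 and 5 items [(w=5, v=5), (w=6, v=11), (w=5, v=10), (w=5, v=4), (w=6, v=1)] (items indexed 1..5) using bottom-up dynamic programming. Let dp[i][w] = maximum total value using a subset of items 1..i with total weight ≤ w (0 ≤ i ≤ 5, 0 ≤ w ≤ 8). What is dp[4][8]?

11

i\w   0   1   2   3   4   5   6   7   8
  0   0   0   0   0   0   0   0   0   0
  1   0   0   0   0   0   5   5   5   5
  2   0   0   0   0   0   5  11  11  11
  3   0   0   0   0   0  10  11  11  11
  4   0   0   0   0   0  10  11  11  11
  5   0   0   0   0   0  10  11  11  11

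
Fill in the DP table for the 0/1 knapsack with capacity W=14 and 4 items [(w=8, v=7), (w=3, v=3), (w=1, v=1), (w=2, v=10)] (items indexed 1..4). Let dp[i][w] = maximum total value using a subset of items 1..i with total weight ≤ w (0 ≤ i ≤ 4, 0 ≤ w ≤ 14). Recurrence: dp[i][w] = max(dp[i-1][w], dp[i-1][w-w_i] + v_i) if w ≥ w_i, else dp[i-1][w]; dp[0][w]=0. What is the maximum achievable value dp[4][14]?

i\w   0   1   2   3   4   5   6   7   8   9  10  11  12  13  14
  0   0   0   0   0   0   0   0   0   0   0   0   0   0   0   0
  1   0   0   0   0   0   0   0   0   7   7   7   7   7   7   7
  2   0   0   0   3   3   3   3   3   7   7   7  10  10  10  10
  3   0   1   1   3   4   4   4   4   7   8   8  10  11  11  11
  4   0   1  10  11  11  13  14  14  14  14  17  18  18  20  21

21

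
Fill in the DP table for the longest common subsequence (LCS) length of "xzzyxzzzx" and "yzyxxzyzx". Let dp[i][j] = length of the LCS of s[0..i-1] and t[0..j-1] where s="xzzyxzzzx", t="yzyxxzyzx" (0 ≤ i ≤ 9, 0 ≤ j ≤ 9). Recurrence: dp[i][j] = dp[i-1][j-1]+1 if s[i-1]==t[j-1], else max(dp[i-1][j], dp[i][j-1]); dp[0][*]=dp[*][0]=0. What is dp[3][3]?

   ''  y  z  y  x  x  z  y  z  x
''  0  0  0  0  0  0  0  0  0  0
 x  0  0  0  0  1  1  1  1  1  1
 z  0  0  1  1  1  1  2  2  2  2
 z  0  0  1  1  1  1  2  2  3  3
 y  0  1  1  2  2  2  2  3  3  3
 x  0  1  1  2  3  3  3  3  3  4
 z  0  1  2  2  3  3  4  4  4  4
 z  0  1  2  2  3  3  4  4  5  5
 z  0  1  2  2  3  3  4  4  5  5
 x  0  1  2  2  3  4  4  4  5  6

1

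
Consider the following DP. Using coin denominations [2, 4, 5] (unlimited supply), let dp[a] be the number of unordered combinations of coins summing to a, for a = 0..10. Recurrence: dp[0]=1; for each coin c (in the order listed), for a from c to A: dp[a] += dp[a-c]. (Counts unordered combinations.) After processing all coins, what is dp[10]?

4

after  coin     0     1     2     3     4     5     6     7     8     9    10
          2     1     0     1     0     1     0     1     0     1     0     1
          4     1     0     1     0     2     0     2     0     3     0     3
          5     1     0     1     0     2     1     2     1     3     2     4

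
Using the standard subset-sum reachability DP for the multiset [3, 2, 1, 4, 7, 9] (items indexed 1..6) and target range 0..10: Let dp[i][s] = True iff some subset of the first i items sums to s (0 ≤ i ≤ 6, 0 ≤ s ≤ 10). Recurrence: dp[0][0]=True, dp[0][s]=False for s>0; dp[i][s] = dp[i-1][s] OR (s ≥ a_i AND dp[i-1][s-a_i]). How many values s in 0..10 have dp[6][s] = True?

11

i\s   0   1   2   3   4   5   6   7   8   9  10
  0   T   F   F   F   F   F   F   F   F   F   F
  1   T   F   F   T   F   F   F   F   F   F   F
  2   T   F   T   T   F   T   F   F   F   F   F
  3   T   T   T   T   T   T   T   F   F   F   F
  4   T   T   T   T   T   T   T   T   T   T   T
  5   T   T   T   T   T   T   T   T   T   T   T
  6   T   T   T   T   T   T   T   T   T   T   T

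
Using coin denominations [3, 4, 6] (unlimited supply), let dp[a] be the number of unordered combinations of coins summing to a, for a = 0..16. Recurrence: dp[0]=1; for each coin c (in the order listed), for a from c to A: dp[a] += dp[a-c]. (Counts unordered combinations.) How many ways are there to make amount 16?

after  coin     0     1     2     3     4     5     6     7     8     9    10    11    12    13    14    15    16
          3     1     0     0     1     0     0     1     0     0     1     0     0     1     0     0     1     0
          4     1     0     0     1     1     0     1     1     1     1     1     1     2     1     1     2     2
          6     1     0     0     1     1     0     2     1     1     2     2     1     4     2     2     4     4

4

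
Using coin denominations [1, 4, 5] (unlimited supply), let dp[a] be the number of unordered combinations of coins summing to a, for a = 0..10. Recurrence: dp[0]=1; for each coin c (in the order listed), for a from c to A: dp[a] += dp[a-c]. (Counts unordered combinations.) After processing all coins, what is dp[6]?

3

after  coin     0     1     2     3     4     5     6     7     8     9    10
          1     1     1     1     1     1     1     1     1     1     1     1
          4     1     1     1     1     2     2     2     2     3     3     3
          5     1     1     1     1     2     3     3     3     4     5     6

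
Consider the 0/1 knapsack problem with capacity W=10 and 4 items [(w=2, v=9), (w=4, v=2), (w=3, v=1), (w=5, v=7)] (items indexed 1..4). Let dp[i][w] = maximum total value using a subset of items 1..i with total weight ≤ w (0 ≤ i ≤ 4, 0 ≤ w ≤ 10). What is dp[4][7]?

16

i\w   0   1   2   3   4   5   6   7   8   9  10
  0   0   0   0   0   0   0   0   0   0   0   0
  1   0   0   9   9   9   9   9   9   9   9   9
  2   0   0   9   9   9   9  11  11  11  11  11
  3   0   0   9   9   9  10  11  11  11  12  12
  4   0   0   9   9   9  10  11  16  16  16  17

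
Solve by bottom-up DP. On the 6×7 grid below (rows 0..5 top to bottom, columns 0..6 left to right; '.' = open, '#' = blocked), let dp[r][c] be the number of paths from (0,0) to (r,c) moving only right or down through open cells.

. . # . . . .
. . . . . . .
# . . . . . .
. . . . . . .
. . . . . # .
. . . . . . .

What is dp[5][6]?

r\c   0   1   2   3   4   5   6
  0   1   1   0   0   0   0   0
  1   1   2   2   2   2   2   2
  2   0   2   4   6   8  10  12
  3   0   2   6  12  20  30  42
  4   0   2   8  20  40   0  42
  5   0   2  10  30  70  70 112

112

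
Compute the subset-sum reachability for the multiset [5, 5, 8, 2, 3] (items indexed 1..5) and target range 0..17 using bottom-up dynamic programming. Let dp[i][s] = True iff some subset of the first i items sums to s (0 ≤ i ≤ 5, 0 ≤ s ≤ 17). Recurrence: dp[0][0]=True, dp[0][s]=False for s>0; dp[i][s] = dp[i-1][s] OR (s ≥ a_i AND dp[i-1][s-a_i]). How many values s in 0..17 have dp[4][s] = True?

i\s   0   1   2   3   4   5   6   7   8   9  10  11  12  13  14  15  16  17
  0   T   F   F   F   F   F   F   F   F   F   F   F   F   F   F   F   F   F
  1   T   F   F   F   F   T   F   F   F   F   F   F   F   F   F   F   F   F
  2   T   F   F   F   F   T   F   F   F   F   T   F   F   F   F   F   F   F
  3   T   F   F   F   F   T   F   F   T   F   T   F   F   T   F   F   F   F
  4   T   F   T   F   F   T   F   T   T   F   T   F   T   T   F   T   F   F
  5   T   F   T   T   F   T   F   T   T   F   T   T   T   T   F   T   T   F

9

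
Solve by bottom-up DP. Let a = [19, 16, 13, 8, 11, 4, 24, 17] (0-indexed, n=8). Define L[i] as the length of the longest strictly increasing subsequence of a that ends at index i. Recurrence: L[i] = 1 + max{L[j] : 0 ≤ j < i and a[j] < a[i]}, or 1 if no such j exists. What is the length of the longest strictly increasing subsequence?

   i    0    1    2    3    4    5    6    7
a[i]   19   16   13    8   11    4   24   17
L[i]    1    1    1    1    2    1    3    3

3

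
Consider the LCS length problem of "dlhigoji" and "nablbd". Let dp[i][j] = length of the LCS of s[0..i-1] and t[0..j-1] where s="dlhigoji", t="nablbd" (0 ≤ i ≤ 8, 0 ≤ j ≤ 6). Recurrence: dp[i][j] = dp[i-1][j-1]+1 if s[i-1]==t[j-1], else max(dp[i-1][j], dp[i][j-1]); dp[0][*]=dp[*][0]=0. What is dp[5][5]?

   ''  n  a  b  l  b  d
''  0  0  0  0  0  0  0
 d  0  0  0  0  0  0  1
 l  0  0  0  0  1  1  1
 h  0  0  0  0  1  1  1
 i  0  0  0  0  1  1  1
 g  0  0  0  0  1  1  1
 o  0  0  0  0  1  1  1
 j  0  0  0  0  1  1  1
 i  0  0  0  0  1  1  1

1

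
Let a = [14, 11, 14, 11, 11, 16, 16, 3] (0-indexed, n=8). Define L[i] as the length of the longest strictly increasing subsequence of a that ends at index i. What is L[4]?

1

   i    0    1    2    3    4    5    6    7
a[i]   14   11   14   11   11   16   16    3
L[i]    1    1    2    1    1    3    3    1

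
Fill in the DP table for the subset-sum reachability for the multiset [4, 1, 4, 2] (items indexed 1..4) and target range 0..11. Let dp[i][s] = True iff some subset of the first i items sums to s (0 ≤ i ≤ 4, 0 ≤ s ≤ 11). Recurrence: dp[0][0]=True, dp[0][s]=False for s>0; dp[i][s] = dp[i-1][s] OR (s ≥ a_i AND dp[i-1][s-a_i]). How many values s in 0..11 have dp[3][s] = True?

6

i\s   0   1   2   3   4   5   6   7   8   9  10  11
  0   T   F   F   F   F   F   F   F   F   F   F   F
  1   T   F   F   F   T   F   F   F   F   F   F   F
  2   T   T   F   F   T   T   F   F   F   F   F   F
  3   T   T   F   F   T   T   F   F   T   T   F   F
  4   T   T   T   T   T   T   T   T   T   T   T   T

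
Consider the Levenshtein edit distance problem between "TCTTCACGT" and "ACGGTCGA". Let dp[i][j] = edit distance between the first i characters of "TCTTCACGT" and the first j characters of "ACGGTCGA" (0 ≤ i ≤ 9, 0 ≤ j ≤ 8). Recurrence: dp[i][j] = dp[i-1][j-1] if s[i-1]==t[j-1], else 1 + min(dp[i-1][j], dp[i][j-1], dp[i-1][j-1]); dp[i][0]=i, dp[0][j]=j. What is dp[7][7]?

   ''  A  C  G  G  T  C  G  A
''  0  1  2  3  4  5  6  7  8
 T  1  1  2  3  4  4  5  6  7
 C  2  2  1  2  3  4  4  5  6
 T  3  3  2  2  3  3  4  5  6
 T  4  4  3  3  3  3  4  5  6
 C  5  5  4  4  4  4  3  4  5
 A  6  5  5  5  5  5  4  4  4
 C  7  6  5  6  6  6  5  5  5
 G  8  7  6  5  6  7  6  5  6
 T  9  8  7  6  6  6  7  6  6

5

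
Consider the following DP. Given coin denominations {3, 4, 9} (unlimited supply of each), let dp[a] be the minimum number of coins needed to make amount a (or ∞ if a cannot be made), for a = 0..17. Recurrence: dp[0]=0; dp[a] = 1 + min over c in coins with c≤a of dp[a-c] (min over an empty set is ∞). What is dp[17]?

 a  0  1  2  3  4  5  6  7  8  9 10 11 12 13 14 15 16 17
dp  0  -  -  1  1  -  2  2  2  1  3  3  2  2  4  3  3  3
(- denotes ∞ / unreachable)

3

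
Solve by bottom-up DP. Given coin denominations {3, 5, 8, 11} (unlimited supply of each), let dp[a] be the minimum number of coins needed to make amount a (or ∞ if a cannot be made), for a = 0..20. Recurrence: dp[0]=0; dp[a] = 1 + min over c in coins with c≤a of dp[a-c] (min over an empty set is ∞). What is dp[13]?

 a  0  1  2  3  4  5  6  7  8  9 10 11 12 13 14 15 16 17 18 19 20
dp  0  -  -  1  -  1  2  -  1  3  2  1  4  2  2  3  2  3  3  2  4
(- denotes ∞ / unreachable)

2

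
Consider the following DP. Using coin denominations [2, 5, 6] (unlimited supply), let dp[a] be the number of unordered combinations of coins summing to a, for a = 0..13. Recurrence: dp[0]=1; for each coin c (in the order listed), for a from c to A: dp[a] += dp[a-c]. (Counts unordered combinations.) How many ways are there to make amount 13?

2

after  coin     0     1     2     3     4     5     6     7     8     9    10    11    12    13
          2     1     0     1     0     1     0     1     0     1     0     1     0     1     0
          5     1     0     1     0     1     1     1     1     1     1     2     1     2     1
          6     1     0     1     0     1     1     2     1     2     1     3     2     4     2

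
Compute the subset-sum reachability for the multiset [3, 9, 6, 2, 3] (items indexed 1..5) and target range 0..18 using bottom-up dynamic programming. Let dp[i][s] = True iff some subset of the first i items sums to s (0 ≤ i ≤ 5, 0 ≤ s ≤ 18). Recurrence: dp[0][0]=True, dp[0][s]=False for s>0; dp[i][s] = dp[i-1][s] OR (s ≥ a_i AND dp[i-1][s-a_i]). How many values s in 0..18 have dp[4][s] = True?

13

i\s   0   1   2   3   4   5   6   7   8   9  10  11  12  13  14  15  16  17  18
  0   T   F   F   F   F   F   F   F   F   F   F   F   F   F   F   F   F   F   F
  1   T   F   F   T   F   F   F   F   F   F   F   F   F   F   F   F   F   F   F
  2   T   F   F   T   F   F   F   F   F   T   F   F   T   F   F   F   F   F   F
  3   T   F   F   T   F   F   T   F   F   T   F   F   T   F   F   T   F   F   T
  4   T   F   T   T   F   T   T   F   T   T   F   T   T   F   T   T   F   T   T
  5   T   F   T   T   F   T   T   F   T   T   F   T   T   F   T   T   F   T   T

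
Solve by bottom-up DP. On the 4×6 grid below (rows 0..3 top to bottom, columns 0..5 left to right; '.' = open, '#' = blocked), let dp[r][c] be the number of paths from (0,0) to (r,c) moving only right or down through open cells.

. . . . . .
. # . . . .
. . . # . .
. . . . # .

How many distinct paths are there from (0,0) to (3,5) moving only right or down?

7

r\c   0   1   2   3   4   5
  0   1   1   1   1   1   1
  1   1   0   1   2   3   4
  2   1   1   2   0   3   7
  3   1   2   4   4   0   7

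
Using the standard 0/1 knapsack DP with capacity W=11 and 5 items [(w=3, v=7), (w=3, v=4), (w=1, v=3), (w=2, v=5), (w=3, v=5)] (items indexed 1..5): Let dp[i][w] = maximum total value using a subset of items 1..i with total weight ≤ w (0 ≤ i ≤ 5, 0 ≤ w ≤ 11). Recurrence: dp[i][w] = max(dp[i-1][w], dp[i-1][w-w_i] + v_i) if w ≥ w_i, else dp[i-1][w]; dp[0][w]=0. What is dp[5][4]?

10

i\w   0   1   2   3   4   5   6   7   8   9  10  11
  0   0   0   0   0   0   0   0   0   0   0   0   0
  1   0   0   0   7   7   7   7   7   7   7   7   7
  2   0   0   0   7   7   7  11  11  11  11  11  11
  3   0   3   3   7  10  10  11  14  14  14  14  14
  4   0   3   5   8  10  12  15  15  16  19  19  19
  5   0   3   5   8  10  12  15  15  17  20  20  21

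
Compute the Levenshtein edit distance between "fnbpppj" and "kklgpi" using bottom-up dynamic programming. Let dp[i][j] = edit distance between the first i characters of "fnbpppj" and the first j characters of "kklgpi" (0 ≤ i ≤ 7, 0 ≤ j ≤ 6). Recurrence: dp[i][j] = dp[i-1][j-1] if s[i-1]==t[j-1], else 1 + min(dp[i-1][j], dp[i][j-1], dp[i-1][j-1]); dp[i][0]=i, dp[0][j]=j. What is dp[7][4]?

   ''  k  k  l  g  p  i
''  0  1  2  3  4  5  6
 f  1  1  2  3  4  5  6
 n  2  2  2  3  4  5  6
 b  3  3  3  3  4  5  6
 p  4  4  4  4  4  4  5
 p  5  5  5  5  5  4  5
 p  6  6  6  6  6  5  5
 j  7  7  7  7  7  6  6

7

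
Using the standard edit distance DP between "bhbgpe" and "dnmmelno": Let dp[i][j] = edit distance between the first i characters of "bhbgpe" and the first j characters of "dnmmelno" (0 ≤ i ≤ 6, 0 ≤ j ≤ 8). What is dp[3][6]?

   ''  d  n  m  m  e  l  n  o
''  0  1  2  3  4  5  6  7  8
 b  1  1  2  3  4  5  6  7  8
 h  2  2  2  3  4  5  6  7  8
 b  3  3  3  3  4  5  6  7  8
 g  4  4  4  4  4  5  6  7  8
 p  5  5  5  5  5  5  6  7  8
 e  6  6  6  6  6  5  6  7  8

6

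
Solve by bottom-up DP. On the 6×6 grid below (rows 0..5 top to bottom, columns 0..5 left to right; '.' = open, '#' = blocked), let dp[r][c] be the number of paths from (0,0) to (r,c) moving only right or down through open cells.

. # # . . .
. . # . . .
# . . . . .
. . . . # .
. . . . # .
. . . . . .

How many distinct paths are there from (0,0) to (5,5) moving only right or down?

11

r\c   0   1   2   3   4   5
  0   1   0   0   0   0   0
  1   1   1   0   0   0   0
  2   0   1   1   1   1   1
  3   0   1   2   3   0   1
  4   0   1   3   6   0   1
  5   0   1   4  10  10  11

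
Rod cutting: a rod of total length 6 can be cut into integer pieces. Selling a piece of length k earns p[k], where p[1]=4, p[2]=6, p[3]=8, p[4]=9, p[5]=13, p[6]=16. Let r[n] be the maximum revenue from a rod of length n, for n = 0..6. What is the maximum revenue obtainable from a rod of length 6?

   n    0    1    2    3    4    5    6
r[n]    0    4    8   12   16   20   24

24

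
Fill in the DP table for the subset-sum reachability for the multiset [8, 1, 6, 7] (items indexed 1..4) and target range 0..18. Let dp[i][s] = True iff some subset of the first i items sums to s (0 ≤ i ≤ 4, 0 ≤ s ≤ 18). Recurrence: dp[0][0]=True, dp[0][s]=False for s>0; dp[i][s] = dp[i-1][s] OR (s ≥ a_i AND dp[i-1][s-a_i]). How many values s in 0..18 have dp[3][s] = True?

8

i\s   0   1   2   3   4   5   6   7   8   9  10  11  12  13  14  15  16  17  18
  0   T   F   F   F   F   F   F   F   F   F   F   F   F   F   F   F   F   F   F
  1   T   F   F   F   F   F   F   F   T   F   F   F   F   F   F   F   F   F   F
  2   T   T   F   F   F   F   F   F   T   T   F   F   F   F   F   F   F   F   F
  3   T   T   F   F   F   F   T   T   T   T   F   F   F   F   T   T   F   F   F
  4   T   T   F   F   F   F   T   T   T   T   F   F   F   T   T   T   T   F   F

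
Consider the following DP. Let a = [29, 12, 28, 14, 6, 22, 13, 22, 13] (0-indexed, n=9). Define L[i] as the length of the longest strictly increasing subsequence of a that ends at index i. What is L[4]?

   i    0    1    2    3    4    5    6    7    8
a[i]   29   12   28   14    6   22   13   22   13
L[i]    1    1    2    2    1    3    2    3    2

1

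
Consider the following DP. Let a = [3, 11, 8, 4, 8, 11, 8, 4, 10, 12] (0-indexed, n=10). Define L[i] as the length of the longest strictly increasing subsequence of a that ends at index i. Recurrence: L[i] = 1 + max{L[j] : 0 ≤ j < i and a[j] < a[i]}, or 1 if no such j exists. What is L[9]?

   i    0    1    2    3    4    5    6    7    8    9
a[i]    3   11    8    4    8   11    8    4   10   12
L[i]    1    2    2    2    3    4    3    2    4    5

5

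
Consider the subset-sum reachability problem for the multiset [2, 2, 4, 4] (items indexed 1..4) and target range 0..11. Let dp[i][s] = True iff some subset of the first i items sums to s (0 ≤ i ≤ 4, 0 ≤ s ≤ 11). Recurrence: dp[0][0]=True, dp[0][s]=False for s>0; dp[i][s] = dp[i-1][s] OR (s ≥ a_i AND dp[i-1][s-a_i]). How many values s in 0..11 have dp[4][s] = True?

6

i\s   0   1   2   3   4   5   6   7   8   9  10  11
  0   T   F   F   F   F   F   F   F   F   F   F   F
  1   T   F   T   F   F   F   F   F   F   F   F   F
  2   T   F   T   F   T   F   F   F   F   F   F   F
  3   T   F   T   F   T   F   T   F   T   F   F   F
  4   T   F   T   F   T   F   T   F   T   F   T   F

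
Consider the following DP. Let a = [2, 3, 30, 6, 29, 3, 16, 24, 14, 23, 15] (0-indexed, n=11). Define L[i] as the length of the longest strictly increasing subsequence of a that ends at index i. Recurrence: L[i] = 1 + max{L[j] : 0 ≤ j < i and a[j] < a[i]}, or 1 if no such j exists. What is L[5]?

   i    0    1    2    3    4    5    6    7    8    9   10
a[i]    2    3   30    6   29    3   16   24   14   23   15
L[i]    1    2    3    3    4    2    4    5    4    5    5

2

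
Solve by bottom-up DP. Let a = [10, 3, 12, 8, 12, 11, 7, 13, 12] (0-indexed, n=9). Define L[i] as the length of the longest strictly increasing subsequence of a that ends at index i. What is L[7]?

   i    0    1    2    3    4    5    6    7    8
a[i]   10    3   12    8   12   11    7   13   12
L[i]    1    1    2    2    3    3    2    4    4

4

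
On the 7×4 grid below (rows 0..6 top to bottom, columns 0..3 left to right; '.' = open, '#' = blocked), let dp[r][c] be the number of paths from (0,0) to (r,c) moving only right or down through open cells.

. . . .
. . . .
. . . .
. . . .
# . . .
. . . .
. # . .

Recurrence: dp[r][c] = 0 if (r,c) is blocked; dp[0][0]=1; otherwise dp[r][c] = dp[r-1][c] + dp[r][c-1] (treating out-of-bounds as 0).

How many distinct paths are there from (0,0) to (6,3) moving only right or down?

r\c   0   1   2   3
  0   1   1   1   1
  1   1   2   3   4
  2   1   3   6  10
  3   1   4  10  20
  4   0   4  14  34
  5   0   4  18  52
  6   0   0  18  70

70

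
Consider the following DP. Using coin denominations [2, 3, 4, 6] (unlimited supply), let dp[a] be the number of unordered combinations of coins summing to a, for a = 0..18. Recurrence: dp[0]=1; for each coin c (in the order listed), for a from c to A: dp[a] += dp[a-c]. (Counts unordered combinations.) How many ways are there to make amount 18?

23

after  coin     0     1     2     3     4     5     6     7     8     9    10    11    12    13    14    15    16    17    18
          2     1     0     1     0     1     0     1     0     1     0     1     0     1     0     1     0     1     0     1
          3     1     0     1     1     1     1     2     1     2     2     2     2     3     2     3     3     3     3     4
          4     1     0     1     1     2     1     3     2     4     3     5     4     7     5     8     7    10     8    12
          6     1     0     1     1     2     1     4     2     5     4     7     5    11     7    13    11    17    13    23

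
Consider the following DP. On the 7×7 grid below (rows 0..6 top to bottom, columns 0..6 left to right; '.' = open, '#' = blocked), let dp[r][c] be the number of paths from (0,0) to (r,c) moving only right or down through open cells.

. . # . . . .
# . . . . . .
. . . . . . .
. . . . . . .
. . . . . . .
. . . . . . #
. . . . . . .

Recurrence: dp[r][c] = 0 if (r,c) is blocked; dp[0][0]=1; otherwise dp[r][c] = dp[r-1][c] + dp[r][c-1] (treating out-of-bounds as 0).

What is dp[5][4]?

35

r\c   0   1   2   3   4   5   6
  0   1   1   0   0   0   0   0
  1   0   1   1   1   1   1   1
  2   0   1   2   3   4   5   6
  3   0   1   3   6  10  15  21
  4   0   1   4  10  20  35  56
  5   0   1   5  15  35  70   0
  6   0   1   6  21  56 126 126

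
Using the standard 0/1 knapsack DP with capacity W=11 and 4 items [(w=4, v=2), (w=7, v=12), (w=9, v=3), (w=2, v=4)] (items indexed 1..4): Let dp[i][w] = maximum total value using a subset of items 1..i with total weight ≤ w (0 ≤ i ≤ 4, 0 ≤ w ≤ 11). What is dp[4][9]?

16

i\w   0   1   2   3   4   5   6   7   8   9  10  11
  0   0   0   0   0   0   0   0   0   0   0   0   0
  1   0   0   0   0   2   2   2   2   2   2   2   2
  2   0   0   0   0   2   2   2  12  12  12  12  14
  3   0   0   0   0   2   2   2  12  12  12  12  14
  4   0   0   4   4   4   4   6  12  12  16  16  16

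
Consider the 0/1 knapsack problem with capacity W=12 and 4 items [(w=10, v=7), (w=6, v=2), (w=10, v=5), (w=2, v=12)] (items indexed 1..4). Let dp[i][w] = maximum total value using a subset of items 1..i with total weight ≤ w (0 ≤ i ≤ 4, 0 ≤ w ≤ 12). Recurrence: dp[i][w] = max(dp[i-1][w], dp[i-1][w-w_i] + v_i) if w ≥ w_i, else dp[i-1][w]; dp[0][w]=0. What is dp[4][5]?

12

i\w   0   1   2   3   4   5   6   7   8   9  10  11  12
  0   0   0   0   0   0   0   0   0   0   0   0   0   0
  1   0   0   0   0   0   0   0   0   0   0   7   7   7
  2   0   0   0   0   0   0   2   2   2   2   7   7   7
  3   0   0   0   0   0   0   2   2   2   2   7   7   7
  4   0   0  12  12  12  12  12  12  14  14  14  14  19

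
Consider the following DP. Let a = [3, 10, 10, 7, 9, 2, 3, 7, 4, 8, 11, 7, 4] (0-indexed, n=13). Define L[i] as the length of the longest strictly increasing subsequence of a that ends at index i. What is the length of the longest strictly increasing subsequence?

5

   i    0    1    2    3    4    5    6    7    8    9   10   11   12
a[i]    3   10   10    7    9    2    3    7    4    8   11    7    4
L[i]    1    2    2    2    3    1    2    3    3    4    5    4    3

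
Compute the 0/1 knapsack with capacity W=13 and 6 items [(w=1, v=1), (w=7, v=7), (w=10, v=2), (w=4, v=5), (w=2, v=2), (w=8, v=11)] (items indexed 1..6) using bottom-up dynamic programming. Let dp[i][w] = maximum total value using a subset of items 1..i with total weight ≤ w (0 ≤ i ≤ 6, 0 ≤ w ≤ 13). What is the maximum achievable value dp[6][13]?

i\w   0   1   2   3   4   5   6   7   8   9  10  11  12  13
  0   0   0   0   0   0   0   0   0   0   0   0   0   0   0
  1   0   1   1   1   1   1   1   1   1   1   1   1   1   1
  2   0   1   1   1   1   1   1   7   8   8   8   8   8   8
  3   0   1   1   1   1   1   1   7   8   8   8   8   8   8
  4   0   1   1   1   5   6   6   7   8   8   8  12  13  13
  5   0   1   2   3   5   6   7   8   8   9  10  12  13  14
  6   0   1   2   3   5   6   7   8  11  12  13  14  16  17

17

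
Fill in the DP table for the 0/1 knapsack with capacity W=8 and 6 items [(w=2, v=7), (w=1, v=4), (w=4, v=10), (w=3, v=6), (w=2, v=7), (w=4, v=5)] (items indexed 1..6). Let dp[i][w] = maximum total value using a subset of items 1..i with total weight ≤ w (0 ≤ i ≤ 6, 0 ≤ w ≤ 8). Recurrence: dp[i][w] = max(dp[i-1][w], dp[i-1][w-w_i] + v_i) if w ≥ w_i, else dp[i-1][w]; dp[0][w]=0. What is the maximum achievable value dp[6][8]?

i\w   0   1   2   3   4   5   6   7   8
  0   0   0   0   0   0   0   0   0   0
  1   0   0   7   7   7   7   7   7   7
  2   0   4   7  11  11  11  11  11  11
  3   0   4   7  11  11  14  17  21  21
  4   0   4   7  11  11  14  17  21  21
  5   0   4   7  11  14  18  18  21  24
  6   0   4   7  11  14  18  18  21  24

24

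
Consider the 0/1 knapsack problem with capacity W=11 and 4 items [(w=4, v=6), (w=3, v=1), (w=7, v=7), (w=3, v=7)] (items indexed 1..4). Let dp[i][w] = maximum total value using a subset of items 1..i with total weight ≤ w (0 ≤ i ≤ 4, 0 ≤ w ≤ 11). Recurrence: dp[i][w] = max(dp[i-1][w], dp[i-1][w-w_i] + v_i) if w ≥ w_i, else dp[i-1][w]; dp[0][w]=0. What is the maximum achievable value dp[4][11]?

14

i\w   0   1   2   3   4   5   6   7   8   9  10  11
  0   0   0   0   0   0   0   0   0   0   0   0   0
  1   0   0   0   0   6   6   6   6   6   6   6   6
  2   0   0   0   1   6   6   6   7   7   7   7   7
  3   0   0   0   1   6   6   6   7   7   7   8  13
  4   0   0   0   7   7   7   8  13  13  13  14  14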